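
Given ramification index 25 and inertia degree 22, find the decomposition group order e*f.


|D_P| = e * f
= 25 * 22
= 550

550


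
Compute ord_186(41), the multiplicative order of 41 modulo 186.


We want ord_186(41), the smallest k >= 1 with 41^k = 1 mod 186.
n = 186 = 2 * 3 * 31, phi(186) = 60; the order divides phi(n).
Divisors of 60: 1, 2, 3, 4, 5, 6, 10, 12, 15, 20, 30, 60
Repeated squaring mod 186: 41^1 = 41, 41^2 = 7, 41^4 = 49, 41^8 = 169, 41^16 = 103, 41^32 = 7
Test divisors in increasing order:
  k=1: 41^1 = 41 mod 186
  k=2: 41^2 = 7 mod 186
  k=3: 41^3 = 7 * 41 = 101 mod 186
  k=4: 41^4 = 49 mod 186
  k=5: 41^5 = 49 * 41 = 149 mod 186
  k=6: 41^6 = 49 * 7 = 157 mod 186
  k=10: 41^10 = 169 * 7 = 67 mod 186
  k=12: 41^12 = 169 * 49 = 97 mod 186
  k=15: 41^15 = 169 * 49 * 7 * 41 = 125 mod 186
  k=20: 41^20 = 103 * 49 = 25 mod 186
  k=30: 41^30 = 103 * 169 * 49 * 7 = 1 mod 186  <- first divisor giving 1
Order = 30

30


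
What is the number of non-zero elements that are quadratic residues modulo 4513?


For prime p, the number of non-zero quadratic residues is (p-1)/2.
= (4513-1)/2
= 2256

2256


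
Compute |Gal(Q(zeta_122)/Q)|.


|Gal(Q(zeta_122)/Q)| = phi(122)
= 60

60


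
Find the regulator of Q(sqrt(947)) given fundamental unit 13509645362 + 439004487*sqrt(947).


epsilon = 13509645362 + 439004487*sqrt(947)
= 2.7019e+10
R = ln(2.7019e+10)
= 24.0198

24.0198


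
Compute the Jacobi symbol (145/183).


Compute (145/183) via quadratic reciprocity:
  reciprocity: (145/183) -> +(183/145)
  reduce: (38/145)
  pull out 2: (2/145) = +1  (since 145 mod 8 = 1)
  reciprocity: (19/145) -> +(145/19)
  reduce: (12/19)
  pull out 2: (2/19) = -1  (since 19 mod 8 = 3)
  pull out 2: (2/19) = -1  (since 19 mod 8 = 3)
  reciprocity: (3/19) -> -(19/3)
  reduce: (1/3)
  (1/3) = 1
Product of signs = -1

-1


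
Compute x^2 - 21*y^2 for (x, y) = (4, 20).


x^2 - d*y^2
= 4^2 - 21*20^2
= 16 - 8400
= -8384

-8384


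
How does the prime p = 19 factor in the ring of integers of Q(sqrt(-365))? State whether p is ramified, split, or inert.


K = Q(sqrt(-365)). Since d mod 4 = 3, disc(K) = -1460.
Check p | disc: -1460 mod 19 = 3.
p does not divide disc. Compute Legendre symbol (d/p):
15^((19-1)/2) mod 19 = -1
(d/p) = -1, so p is inert: (p) stays prime with e=1, f=2, g=1.
Therefore p is inert.

inert


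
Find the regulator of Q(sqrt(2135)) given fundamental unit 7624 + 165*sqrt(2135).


epsilon = 7624 + 165*sqrt(2135)
= 15247.9999
R = ln(15247.9999)
= 9.6322

9.6322


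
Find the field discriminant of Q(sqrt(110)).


For K = Q(sqrt(d)) with d squarefree: disc(K) = d if d = 1 mod 4, and disc(K) = 4d if d = 2 or 3 mod 4.
Here d = 110, and d mod 4 = 2.
d = 2 mod 4, not 1 (O_K = Z[sqrt(d)]), so disc(K) = 4d = 4 * (110) = 440

440


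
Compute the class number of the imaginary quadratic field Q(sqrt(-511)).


K = Q(sqrt(-511)). d mod 4 = 1, so D = disc(K) = d = -511
h(K) equals the number of primitive reduced positive-definite forms (a, b, c) = a*x^2 + b*x*y + c*y^2 with b^2 - 4ac = D,
where reduced means |b| <= a <= c, with b >= 0 whenever |b| = a or a = c, and primitive means gcd(a, b, c) = 1.
Reduced forces 3a^2 <= |D| = 511, so 1 <= a <= 13; b must have the parity of D, and c = (b^2 - D)/(4a) must be an integer >= a.
Enumerate a = 1..13, b in [-a, a]:
  a=1: (1, 1, 128)  [1]
  a=2: (2, -1, 64), (2, 1, 64)  [2]
  a=3: none
  a=4: (4, -1, 32), (4, 1, 32)  [2]
  a=5: (5, -3, 26), (5, 3, 26)  [2]
  a=6: none
  a=7: (7, 7, 20)  [1]
  a=8: (8, -1, 16), (8, 1, 16)  [2]
  a=9: none
  a=10: (10, -7, 14), (10, -3, 13), (10, 3, 13), (10, 7, 14)  [4]
  a=11..13: none
Total reduced forms: 1 + 2 + 2 + 2 + 1 + 2 + 4 = 14
h = 14

14


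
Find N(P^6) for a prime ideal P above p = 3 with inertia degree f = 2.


N(P^a) = p^(a*f)
= 3^(6*2)
= 3^12
= 531441

531441


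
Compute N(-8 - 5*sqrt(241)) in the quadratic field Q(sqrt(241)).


N(a + b*sqrt(d)) = a^2 - d*b^2
= (-8)^2 - (241)*(-5)^2
= 64 - 6025
= -5961

-5961


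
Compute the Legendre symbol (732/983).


p = 983 is prime, so compute (732/983) with the reciprocity algorithm (Jacobi-symbol steps: pull out 2s via (2/n), flip via reciprocity, reduce):
  pull out 2: (2/983) = +1  (since 983 mod 8 = 7)
  pull out 2: (2/983) = +1  (since 983 mod 8 = 7)
  reciprocity: (183/983) -> -(983/183)
  reduce: (68/183)
  pull out 2: (2/183) = +1  (since 183 mod 8 = 7)
  pull out 2: (2/183) = +1  (since 183 mod 8 = 7)
  reciprocity: (17/183) -> +(183/17)
  reduce: (13/17)
  reciprocity: (13/17) -> +(17/13)
  reduce: (4/13)
  pull out 2: (2/13) = -1  (since 13 mod 8 = 5)
  pull out 2: (2/13) = -1  (since 13 mod 8 = 5)
  (1/13) = 1
Product of signs = -1
(732/983) = -1

-1


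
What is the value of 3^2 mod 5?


p = 5 is prime and the exponent is (p-1)/2 = 2, so by Euler's criterion 3^2 = (3/5) = +1 or -1 mod 5.
Compute by square-and-multiply:
  2 = 2 (binary 10)
  Repeated squaring mod 5: 3^1 = 3, 3^2 = 4
  3^2 = 4 mod 5
Result 4 = p - 1 = -1 mod 5: 3 is a quadratic non-residue mod 5. As a residue in [0, p-1] the value is 4.
3^2 mod 5 = 4

4


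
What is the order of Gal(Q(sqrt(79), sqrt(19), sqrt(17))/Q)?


The 3 square roots of distinct primes are multiplicatively independent over Q,
so [K:Q] = 2^3 and Gal(K/Q) is isomorphic to (Z/2Z)^3.
|Gal| = 2^3 = 8

8


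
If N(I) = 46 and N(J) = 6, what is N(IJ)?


N(IJ) = N(I) * N(J)
= 46 * 6
= 276

276


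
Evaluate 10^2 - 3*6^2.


x^2 - d*y^2
= 10^2 - 3*6^2
= 100 - 108
= -8

-8


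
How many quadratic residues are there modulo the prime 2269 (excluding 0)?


For prime p, the number of non-zero quadratic residues is (p-1)/2.
= (2269-1)/2
= 1134

1134


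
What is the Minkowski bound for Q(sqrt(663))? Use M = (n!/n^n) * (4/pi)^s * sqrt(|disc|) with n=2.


d = 663, d mod 4 = 3, so disc(K) = 4d = 2652; |disc(K)| = 2652
Real quadratic field, so n = 2, s = r2 = 0, r1 = 2
M = (n!/n^n) * (4/pi)^s * sqrt(|disc(K)|) = (2!/2^2) * (4/pi)^0 * sqrt(2652)
= 0.5 * 1.000000 * 51.497573
= 25.7488

25.7488


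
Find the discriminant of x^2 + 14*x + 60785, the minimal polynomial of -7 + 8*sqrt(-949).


The element -7 + 8*sqrt(-949) has minimal polynomial:
x^2 + 14*x + 60785
Discriminant = (14)^2 - 4*(60785)
= 196 - 243140
= -242944

-242944


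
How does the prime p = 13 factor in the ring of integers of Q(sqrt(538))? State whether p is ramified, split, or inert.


K = Q(sqrt(538)). Since d mod 4 = 2, disc(K) = 2152.
Check p | disc: 2152 mod 13 = 7.
p does not divide disc. Compute Legendre symbol (d/p):
5^((13-1)/2) mod 13 = -1
(d/p) = -1, so p is inert: (p) stays prime with e=1, f=2, g=1.
Therefore p is inert.

inert


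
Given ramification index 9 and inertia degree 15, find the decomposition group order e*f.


|D_P| = e * f
= 9 * 15
= 135

135


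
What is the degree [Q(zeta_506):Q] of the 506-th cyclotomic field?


The degree equals Euler's totient phi(506).
506 = 2 * 11 * 23
phi(506) = 220

220


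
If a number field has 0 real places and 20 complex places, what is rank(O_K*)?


By Dirichlet's unit theorem:
rank = r1 + r2 - 1
= 0 + 20 - 1
= 19

19


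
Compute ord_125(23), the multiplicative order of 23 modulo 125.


We want ord_125(23), the smallest k >= 1 with 23^k = 1 mod 125.
n = 125 = 5^3, phi(125) = 100; the order divides phi(n).
Divisors of 100: 1, 2, 4, 5, 10, 20, 25, 50, 100
Repeated squaring mod 125: 23^1 = 23, 23^2 = 29, 23^4 = 91, 23^8 = 31, 23^16 = 86, 23^32 = 21, 23^64 = 66
Test divisors in increasing order:
  k=1: 23^1 = 23 mod 125
  k=2: 23^2 = 29 mod 125
  k=4: 23^4 = 91 mod 125
  k=5: 23^5 = 91 * 23 = 93 mod 125
  k=10: 23^10 = 31 * 29 = 24 mod 125
  k=20: 23^20 = 86 * 91 = 76 mod 125
  k=25: 23^25 = 86 * 31 * 23 = 68 mod 125
  k=50: 23^50 = 21 * 86 * 29 = 124 mod 125
  k=100: 23^100 = 66 * 21 * 91 = 1 mod 125  <- first divisor giving 1
Order = 100

100


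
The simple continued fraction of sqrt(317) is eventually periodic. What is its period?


Run the CF algorithm for sqrt(317).
a_0 = floor(sqrt(317)) = 17; set m_0=0, q_0=1.
Recurrence: m' = q*a - m,  q' = (d - m'^2)/q,  a' = floor((a_0 + m')/q').
  step 1: m=17, q=28, a=1
  step 2: m=11, q=7, a=4
  step 3: m=17, q=4, a=8
  step 4: m=15, q=23, a=1
  step 5: m=8, q=11, a=2
  step 6: m=14, q=11, a=2
  step 7: m=8, q=23, a=1
  step 8: m=15, q=4, a=8
  step 9: m=17, q=7, a=4
  step 10: m=11, q=28, a=1
  step 11: m=17, q=1, a=34
a_11 = 2*a_0 = 34, so the period closes here.
sqrt(317) = [17; 1, 4, 8, 1, 2, 2, 1, 8, 4, 1, 34]
Period length = 11

11


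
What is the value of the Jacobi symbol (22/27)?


Compute (22/27) via quadratic reciprocity:
  pull out 2: (2/27) = -1  (since 27 mod 8 = 3)
  reciprocity: (11/27) -> -(27/11)
  reduce: (5/11)
  reciprocity: (5/11) -> +(11/5)
  reduce: (1/5)
  (1/5) = 1
Product of signs = 1

1


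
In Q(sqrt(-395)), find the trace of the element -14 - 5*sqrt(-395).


Tr(a + b*sqrt(d)) = (a + b*sqrt(d)) + (a - b*sqrt(d)) = 2a
= 2 * (-14)
= -28

-28


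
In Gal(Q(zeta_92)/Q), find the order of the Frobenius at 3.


The Frobenius at p in Gal(Q(zeta_n)/Q) = (Z/nZ)* is the class of p, so its order is ord_92(3), the smallest k >= 1 with 3^k = 1 mod 92.
n = 92 = 2^2 * 23, phi(92) = 44; the order divides phi(n).
Divisors of 44: 1, 2, 4, 11, 22, 44
Repeated squaring mod 92: 3^1 = 3, 3^2 = 9, 3^4 = 81, 3^8 = 29, 3^16 = 13, 3^32 = 77
Test divisors in increasing order:
  k=1: 3^1 = 3 mod 92
  k=2: 3^2 = 9 mod 92
  k=4: 3^4 = 81 mod 92
  k=11: 3^11 = 29 * 9 * 3 = 47 mod 92
  k=22: 3^22 = 13 * 81 * 9 = 1 mod 92  <- first divisor giving 1
Order = 22

22


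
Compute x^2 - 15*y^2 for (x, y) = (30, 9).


x^2 - d*y^2
= 30^2 - 15*9^2
= 900 - 1215
= -315

-315


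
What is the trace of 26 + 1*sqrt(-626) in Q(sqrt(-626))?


Tr(a + b*sqrt(d)) = (a + b*sqrt(d)) + (a - b*sqrt(d)) = 2a
= 2 * (26)
= 52

52


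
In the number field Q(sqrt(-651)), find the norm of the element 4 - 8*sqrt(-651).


N(a + b*sqrt(d)) = a^2 - d*b^2
= (4)^2 - (-651)*(-8)^2
= 16 + 41664
= 41680

41680


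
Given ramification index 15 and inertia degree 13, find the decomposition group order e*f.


|D_P| = e * f
= 15 * 13
= 195

195


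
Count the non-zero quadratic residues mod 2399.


For prime p, the number of non-zero quadratic residues is (p-1)/2.
= (2399-1)/2
= 1199

1199


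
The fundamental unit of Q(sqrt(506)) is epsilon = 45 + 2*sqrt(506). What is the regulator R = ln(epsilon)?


epsilon = 45 + 2*sqrt(506)
= 89.9889
R = ln(89.9889)
= 4.4997

4.4997


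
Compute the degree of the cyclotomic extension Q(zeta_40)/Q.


The degree equals Euler's totient phi(40).
40 = 2^3 * 5
phi(40) = 16

16


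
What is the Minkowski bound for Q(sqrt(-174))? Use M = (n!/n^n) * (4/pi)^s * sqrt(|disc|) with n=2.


d = -174, d mod 4 = 2, so disc(K) = 4d = -696; |disc(K)| = 696
Imaginary quadratic field, so n = 2, s = r2 = 1, r1 = 0
M = (n!/n^n) * (4/pi)^s * sqrt(|disc(K)|) = (2!/2^2) * (4/pi)^1 * sqrt(696)
= 0.5 * 1.273240 * 26.381812
= 16.7952

16.7952


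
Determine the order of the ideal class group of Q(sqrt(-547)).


K = Q(sqrt(-547)). d mod 4 = 1, so D = disc(K) = d = -547
h(K) equals the number of primitive reduced positive-definite forms (a, b, c) = a*x^2 + b*x*y + c*y^2 with b^2 - 4ac = D,
where reduced means |b| <= a <= c, with b >= 0 whenever |b| = a or a = c, and primitive means gcd(a, b, c) = 1.
Reduced forces 3a^2 <= |D| = 547, so 1 <= a <= 13; b must have the parity of D, and c = (b^2 - D)/(4a) must be an integer >= a.
Enumerate a = 1..13, b in [-a, a]:
  a=1: (1, 1, 137)  [1]
  a=2..10: none
  a=11: (11, -5, 13), (11, 5, 13)  [2]
  a=12..13: none
Total reduced forms: 1 + 2 = 3
h = 3

3


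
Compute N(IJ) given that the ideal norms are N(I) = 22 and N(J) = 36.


N(IJ) = N(I) * N(J)
= 22 * 36
= 792

792


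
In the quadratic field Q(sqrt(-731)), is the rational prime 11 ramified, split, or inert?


K = Q(sqrt(-731)). Since d mod 4 = 1, disc(K) = -731.
Check p | disc: -731 mod 11 = 6.
p does not divide disc. Compute Legendre symbol (d/p):
6^((11-1)/2) mod 11 = -1
(d/p) = -1, so p is inert: (p) stays prime with e=1, f=2, g=1.
Therefore p is inert.

inert


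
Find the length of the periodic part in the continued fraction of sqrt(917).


Run the CF algorithm for sqrt(917).
a_0 = floor(sqrt(917)) = 30; set m_0=0, q_0=1.
Recurrence: m' = q*a - m,  q' = (d - m'^2)/q,  a' = floor((a_0 + m')/q').
  step 1: m=30, q=17, a=3
  step 2: m=21, q=28, a=1
  step 3: m=7, q=31, a=1
  step 4: m=24, q=11, a=4
  step 5: m=20, q=47, a=1
  step 6: m=27, q=4, a=14
  step 7: m=29, q=19, a=3
  step 8: m=28, q=7, a=8
  step 9: m=28, q=19, a=3
  step 10: m=29, q=4, a=14
  step 11: m=27, q=47, a=1
  step 12: m=20, q=11, a=4
  step 13: m=24, q=31, a=1
  step 14: m=7, q=28, a=1
  step 15: m=21, q=17, a=3
  step 16: m=30, q=1, a=60
a_16 = 2*a_0 = 60, so the period closes here.
sqrt(917) = [30; 3, 1, 1, 4, 1, 14, 3, 8, 3, 14, 1, 4, 1, 1, 3, 60]
Period length = 16

16


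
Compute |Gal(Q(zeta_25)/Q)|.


|Gal(Q(zeta_25)/Q)| = phi(25)
= 20

20


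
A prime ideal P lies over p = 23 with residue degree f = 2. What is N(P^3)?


N(P^a) = p^(a*f)
= 23^(3*2)
= 23^6
= 148035889

148035889


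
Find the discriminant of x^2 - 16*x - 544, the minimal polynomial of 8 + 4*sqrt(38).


The element 8 + 4*sqrt(38) has minimal polynomial:
x^2 - 16*x - 544
Discriminant = (-16)^2 - 4*(-544)
= 256 + 2176
= 2432

2432


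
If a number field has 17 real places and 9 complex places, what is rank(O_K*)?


By Dirichlet's unit theorem:
rank = r1 + r2 - 1
= 17 + 9 - 1
= 25

25


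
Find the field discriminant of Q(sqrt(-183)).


For K = Q(sqrt(d)) with d squarefree: disc(K) = d if d = 1 mod 4, and disc(K) = 4d if d = 2 or 3 mod 4.
Here d = -183, and d mod 4 = 1.
d = 1 mod 4 (O_K = Z[(1+sqrt(d))/2]), so disc(K) = d = -183

-183


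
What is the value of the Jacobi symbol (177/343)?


Compute (177/343) via quadratic reciprocity:
  reciprocity: (177/343) -> +(343/177)
  reduce: (166/177)
  pull out 2: (2/177) = +1  (since 177 mod 8 = 1)
  reciprocity: (83/177) -> +(177/83)
  reduce: (11/83)
  reciprocity: (11/83) -> -(83/11)
  reduce: (6/11)
  pull out 2: (2/11) = -1  (since 11 mod 8 = 3)
  reciprocity: (3/11) -> -(11/3)
  reduce: (2/3)
  pull out 2: (2/3) = -1  (since 3 mod 8 = 3)
  (1/3) = 1
Product of signs = 1

1


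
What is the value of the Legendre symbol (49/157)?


p = 157 is prime, so compute (49/157) with the reciprocity algorithm (Jacobi-symbol steps: pull out 2s via (2/n), flip via reciprocity, reduce):
  reciprocity: (49/157) -> +(157/49)
  reduce: (10/49)
  pull out 2: (2/49) = +1  (since 49 mod 8 = 1)
  reciprocity: (5/49) -> +(49/5)
  reduce: (4/5)
  pull out 2: (2/5) = -1  (since 5 mod 8 = 5)
  pull out 2: (2/5) = -1  (since 5 mod 8 = 5)
  (1/5) = 1
Product of signs = 1
(49/157) = 1

1


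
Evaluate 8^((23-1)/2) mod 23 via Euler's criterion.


p = 23 is prime and the exponent is (p-1)/2 = 11, so by Euler's criterion 8^11 = (8/23) = +1 or -1 mod 23.
Compute by square-and-multiply:
  11 = 8 + 2 + 1 (binary 1011)
  Repeated squaring mod 23: 8^1 = 8, 8^2 = 18, 8^4 = 2, 8^8 = 4
  8^11 = 8^8 * 8^2 * 8^1 = 4 * 18 * 8 mod 23
    4 * 18 = 72 = 3 mod 23
    3 * 8 = 24 = 1 mod 23
  8^11 = 1 mod 23
Result 1: 8 is a quadratic residue mod 23.
8^11 mod 23 = 1

1


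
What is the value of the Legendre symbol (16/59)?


p = 59 is prime, so compute (16/59) with the reciprocity algorithm (Jacobi-symbol steps: pull out 2s via (2/n), flip via reciprocity, reduce):
  pull out 2: (2/59) = -1  (since 59 mod 8 = 3)
  pull out 2: (2/59) = -1  (since 59 mod 8 = 3)
  pull out 2: (2/59) = -1  (since 59 mod 8 = 3)
  pull out 2: (2/59) = -1  (since 59 mod 8 = 3)
  (1/59) = 1
Product of signs = 1
(16/59) = 1

1


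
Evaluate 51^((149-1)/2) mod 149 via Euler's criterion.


p = 149 is prime and the exponent is (p-1)/2 = 74, so by Euler's criterion 51^74 = (51/149) = +1 or -1 mod 149.
Compute by square-and-multiply:
  74 = 64 + 8 + 2 (binary 1001010)
  Repeated squaring mod 149: 51^1 = 51, 51^2 = 68, 51^4 = 5, 51^8 = 25, 51^16 = 29, 51^32 = 96, 51^64 = 127
  51^74 = 51^64 * 51^8 * 51^2 = 127 * 25 * 68 mod 149
    127 * 25 = 3175 = 46 mod 149
    46 * 68 = 3128 = 148 mod 149
  51^74 = 148 mod 149
Result 148 = p - 1 = -1 mod 149: 51 is a quadratic non-residue mod 149. As a residue in [0, p-1] the value is 148.
51^74 mod 149 = 148

148


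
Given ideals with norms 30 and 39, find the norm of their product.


N(IJ) = N(I) * N(J)
= 30 * 39
= 1170

1170


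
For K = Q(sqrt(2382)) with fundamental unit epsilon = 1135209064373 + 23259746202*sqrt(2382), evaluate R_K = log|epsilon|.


epsilon = 1135209064373 + 23259746202*sqrt(2382)
= 2.2704e+12
R = ln(2.2704e+12)
= 28.4510

28.4510


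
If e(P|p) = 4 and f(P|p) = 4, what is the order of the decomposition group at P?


|D_P| = e * f
= 4 * 4
= 16

16


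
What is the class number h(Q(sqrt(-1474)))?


K = Q(sqrt(-1474)). d mod 4 = 2, so D = disc(K) = 4d = -5896
h(K) equals the number of primitive reduced positive-definite forms (a, b, c) = a*x^2 + b*x*y + c*y^2 with b^2 - 4ac = D,
where reduced means |b| <= a <= c, with b >= 0 whenever |b| = a or a = c, and primitive means gcd(a, b, c) = 1.
Reduced forces 3a^2 <= |D| = 5896, so 1 <= a <= 44; b must have the parity of D, and c = (b^2 - D)/(4a) must be an integer >= a.
Enumerate a = 1..44, b in [-a, a]:
  a=1: (1, 0, 1474)  [1]
  a=2: (2, 0, 737)  [1]
  a=3..4: none
  a=5: (5, -2, 295), (5, 2, 295)  [2]
  a=6..9: none
  a=10: (10, -8, 149), (10, 8, 149)  [2]
  a=11: (11, 0, 134)  [1]
  a=12..21: none
  a=22: (22, 0, 67)  [1]
  a=23..24: none
  a=25: (25, -2, 59), (25, 2, 59)  [2]
  a=26..28: none
  a=29: (29, -22, 55), (29, 22, 55)  [2]
  a=30: none
  a=31: (31, -26, 53), (31, 26, 53)  [2]
  a=32..40: none
  a=41: (41, -34, 43), (41, 34, 43)  [2]
  a=42..44: none
Total reduced forms: 1 + 1 + 2 + 2 + 1 + 1 + 2 + 2 + 2 + 2 = 16
h = 16

16


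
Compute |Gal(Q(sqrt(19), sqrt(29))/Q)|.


The 2 square roots of distinct primes are multiplicatively independent over Q,
so [K:Q] = 2^2 and Gal(K/Q) is isomorphic to (Z/2Z)^2.
|Gal| = 2^2 = 4

4


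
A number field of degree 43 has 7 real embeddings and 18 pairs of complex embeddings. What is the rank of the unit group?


By Dirichlet's unit theorem:
rank = r1 + r2 - 1
= 7 + 18 - 1
= 24

24


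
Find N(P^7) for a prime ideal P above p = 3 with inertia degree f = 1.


N(P^a) = p^(a*f)
= 3^(7*1)
= 3^7
= 2187

2187


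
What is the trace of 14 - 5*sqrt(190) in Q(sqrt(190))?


Tr(a + b*sqrt(d)) = (a + b*sqrt(d)) + (a - b*sqrt(d)) = 2a
= 2 * (14)
= 28

28


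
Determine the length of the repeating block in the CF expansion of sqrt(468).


Run the CF algorithm for sqrt(468).
a_0 = floor(sqrt(468)) = 21; set m_0=0, q_0=1.
Recurrence: m' = q*a - m,  q' = (d - m'^2)/q,  a' = floor((a_0 + m')/q').
  step 1: m=21, q=27, a=1
  step 2: m=6, q=16, a=1
  step 3: m=10, q=23, a=1
  step 4: m=13, q=13, a=2
  step 5: m=13, q=23, a=1
  step 6: m=10, q=16, a=1
  step 7: m=6, q=27, a=1
  step 8: m=21, q=1, a=42
a_8 = 2*a_0 = 42, so the period closes here.
sqrt(468) = [21; 1, 1, 1, 2, 1, 1, 1, 42]
Period length = 8

8


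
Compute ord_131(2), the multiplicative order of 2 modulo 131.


We want ord_131(2), the smallest k >= 1 with 2^k = 1 mod 131.
n = 131 = 131, phi(131) = 130; the order divides phi(n).
Divisors of 130: 1, 2, 5, 10, 13, 26, 65, 130
Repeated squaring mod 131: 2^1 = 2, 2^2 = 4, 2^4 = 16, 2^8 = 125, 2^16 = 36, 2^32 = 117, 2^64 = 65, 2^128 = 33
Test divisors in increasing order:
  k=1: 2^1 = 2 mod 131
  k=2: 2^2 = 4 mod 131
  k=5: 2^5 = 16 * 2 = 32 mod 131
  k=10: 2^10 = 125 * 4 = 107 mod 131
  k=13: 2^13 = 125 * 16 * 2 = 70 mod 131
  k=26: 2^26 = 36 * 125 * 4 = 53 mod 131
  k=65: 2^65 = 65 * 2 = 130 mod 131
  k=130: 2^130 = 33 * 4 = 1 mod 131  <- first divisor giving 1
Order = 130

130


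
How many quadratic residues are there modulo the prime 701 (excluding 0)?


For prime p, the number of non-zero quadratic residues is (p-1)/2.
= (701-1)/2
= 350

350


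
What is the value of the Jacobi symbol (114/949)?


Compute (114/949) via quadratic reciprocity:
  pull out 2: (2/949) = -1  (since 949 mod 8 = 5)
  reciprocity: (57/949) -> +(949/57)
  reduce: (37/57)
  reciprocity: (37/57) -> +(57/37)
  reduce: (20/37)
  pull out 2: (2/37) = -1  (since 37 mod 8 = 5)
  pull out 2: (2/37) = -1  (since 37 mod 8 = 5)
  reciprocity: (5/37) -> +(37/5)
  reduce: (2/5)
  pull out 2: (2/5) = -1  (since 5 mod 8 = 5)
  (1/5) = 1
Product of signs = 1

1


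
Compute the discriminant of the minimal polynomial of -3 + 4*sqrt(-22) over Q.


The element -3 + 4*sqrt(-22) has minimal polynomial:
x^2 + 6*x + 361
Discriminant = (6)^2 - 4*(361)
= 36 - 1444
= -1408

-1408


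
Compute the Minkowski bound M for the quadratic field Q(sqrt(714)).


d = 714, d mod 4 = 2, so disc(K) = 4d = 2856; |disc(K)| = 2856
Real quadratic field, so n = 2, s = r2 = 0, r1 = 2
M = (n!/n^n) * (4/pi)^s * sqrt(|disc(K)|) = (2!/2^2) * (4/pi)^0 * sqrt(2856)
= 0.5 * 1.000000 * 53.441557
= 26.7208

26.7208


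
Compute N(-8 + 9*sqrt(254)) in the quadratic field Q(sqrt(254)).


N(a + b*sqrt(d)) = a^2 - d*b^2
= (-8)^2 - (254)*(9)^2
= 64 - 20574
= -20510

-20510


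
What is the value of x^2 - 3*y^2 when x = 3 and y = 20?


x^2 - d*y^2
= 3^2 - 3*20^2
= 9 - 1200
= -1191

-1191


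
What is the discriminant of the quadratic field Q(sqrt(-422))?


For K = Q(sqrt(d)) with d squarefree: disc(K) = d if d = 1 mod 4, and disc(K) = 4d if d = 2 or 3 mod 4.
Here d = -422, and d mod 4 = 2.
d = 2 mod 4, not 1 (O_K = Z[sqrt(d)]), so disc(K) = 4d = 4 * (-422) = -1688

-1688


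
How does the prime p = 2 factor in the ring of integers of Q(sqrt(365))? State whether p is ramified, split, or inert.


K = Q(sqrt(365)). Since d mod 4 = 1, disc(K) = 365.
Check p | disc: 365 mod 2 = 1.
p=2 does not divide disc (d is 1 mod 4). 2 splits iff d = 1 mod 8.
d mod 8 = 5, so (d/2) = -1.
(d/p) = -1, so p is inert: (p) stays prime with e=1, f=2, g=1.
Therefore p is inert.

inert


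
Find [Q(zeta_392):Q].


The degree equals Euler's totient phi(392).
392 = 2^3 * 7^2
phi(392) = 168

168


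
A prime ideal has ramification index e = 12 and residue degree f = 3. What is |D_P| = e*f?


|D_P| = e * f
= 12 * 3
= 36

36


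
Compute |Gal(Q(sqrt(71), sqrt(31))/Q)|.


The 2 square roots of distinct primes are multiplicatively independent over Q,
so [K:Q] = 2^2 and Gal(K/Q) is isomorphic to (Z/2Z)^2.
|Gal| = 2^2 = 4

4


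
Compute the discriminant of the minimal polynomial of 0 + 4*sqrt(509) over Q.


The element 0 + 4*sqrt(509) has minimal polynomial:
x^2 + 0*x - 8144
Discriminant = (0)^2 - 4*(-8144)
= 0 + 32576
= 32576

32576


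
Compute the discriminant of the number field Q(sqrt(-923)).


For K = Q(sqrt(d)) with d squarefree: disc(K) = d if d = 1 mod 4, and disc(K) = 4d if d = 2 or 3 mod 4.
Here d = -923, and d mod 4 = 1.
d = 1 mod 4 (O_K = Z[(1+sqrt(d))/2]), so disc(K) = d = -923

-923


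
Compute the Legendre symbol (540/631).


p = 631 is prime, so compute (540/631) with the reciprocity algorithm (Jacobi-symbol steps: pull out 2s via (2/n), flip via reciprocity, reduce):
  pull out 2: (2/631) = +1  (since 631 mod 8 = 7)
  pull out 2: (2/631) = +1  (since 631 mod 8 = 7)
  reciprocity: (135/631) -> -(631/135)
  reduce: (91/135)
  reciprocity: (91/135) -> -(135/91)
  reduce: (44/91)
  pull out 2: (2/91) = -1  (since 91 mod 8 = 3)
  pull out 2: (2/91) = -1  (since 91 mod 8 = 3)
  reciprocity: (11/91) -> -(91/11)
  reduce: (3/11)
  reciprocity: (3/11) -> -(11/3)
  reduce: (2/3)
  pull out 2: (2/3) = -1  (since 3 mod 8 = 3)
  (1/3) = 1
Product of signs = -1
(540/631) = -1

-1


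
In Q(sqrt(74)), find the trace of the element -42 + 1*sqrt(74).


Tr(a + b*sqrt(d)) = (a + b*sqrt(d)) + (a - b*sqrt(d)) = 2a
= 2 * (-42)
= -84

-84


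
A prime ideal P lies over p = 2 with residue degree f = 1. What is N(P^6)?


N(P^a) = p^(a*f)
= 2^(6*1)
= 2^6
= 64

64


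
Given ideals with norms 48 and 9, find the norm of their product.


N(IJ) = N(I) * N(J)
= 48 * 9
= 432

432


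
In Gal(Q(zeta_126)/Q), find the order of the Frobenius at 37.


The Frobenius at p in Gal(Q(zeta_n)/Q) = (Z/nZ)* is the class of p, so its order is ord_126(37), the smallest k >= 1 with 37^k = 1 mod 126.
n = 126 = 2 * 3^2 * 7, phi(126) = 36; the order divides phi(n).
Divisors of 36: 1, 2, 3, 4, 6, 9, 12, 18, 36
Repeated squaring mod 126: 37^1 = 37, 37^2 = 109, 37^4 = 37, 37^8 = 109, 37^16 = 37, 37^32 = 109
Test divisors in increasing order:
  k=1: 37^1 = 37 mod 126
  k=2: 37^2 = 109 mod 126
  k=3: 37^3 = 109 * 37 = 1 mod 126  <- first divisor giving 1
Order = 3

3


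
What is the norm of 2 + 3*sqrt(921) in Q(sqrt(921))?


N(a + b*sqrt(d)) = a^2 - d*b^2
= (2)^2 - (921)*(3)^2
= 4 - 8289
= -8285

-8285


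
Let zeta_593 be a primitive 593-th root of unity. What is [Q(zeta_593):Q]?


The degree equals Euler's totient phi(593).
593 = 593
phi(593) = 592

592


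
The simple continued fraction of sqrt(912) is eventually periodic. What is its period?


Run the CF algorithm for sqrt(912).
a_0 = floor(sqrt(912)) = 30; set m_0=0, q_0=1.
Recurrence: m' = q*a - m,  q' = (d - m'^2)/q,  a' = floor((a_0 + m')/q').
  step 1: m=30, q=12, a=5
  step 2: m=30, q=1, a=60
a_2 = 2*a_0 = 60, so the period closes here.
sqrt(912) = [30; 5, 60]
Period length = 2

2


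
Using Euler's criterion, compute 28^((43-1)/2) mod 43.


p = 43 is prime and the exponent is (p-1)/2 = 21, so by Euler's criterion 28^21 = (28/43) = +1 or -1 mod 43.
Compute by square-and-multiply:
  21 = 16 + 4 + 1 (binary 10101)
  Repeated squaring mod 43: 28^1 = 28, 28^2 = 10, 28^4 = 14, 28^8 = 24, 28^16 = 17
  28^21 = 28^16 * 28^4 * 28^1 = 17 * 14 * 28 mod 43
    17 * 14 = 238 = 23 mod 43
    23 * 28 = 644 = 42 mod 43
  28^21 = 42 mod 43
Result 42 = p - 1 = -1 mod 43: 28 is a quadratic non-residue mod 43. As a residue in [0, p-1] the value is 42.
28^21 mod 43 = 42

42


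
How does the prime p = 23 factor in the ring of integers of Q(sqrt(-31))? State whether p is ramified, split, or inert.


K = Q(sqrt(-31)). Since d mod 4 = 1, disc(K) = -31.
Check p | disc: -31 mod 23 = 15.
p does not divide disc. Compute Legendre symbol (d/p):
15^((23-1)/2) mod 23 = -1
(d/p) = -1, so p is inert: (p) stays prime with e=1, f=2, g=1.
Therefore p is inert.

inert


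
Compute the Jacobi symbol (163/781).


Compute (163/781) via quadratic reciprocity:
  reciprocity: (163/781) -> +(781/163)
  reduce: (129/163)
  reciprocity: (129/163) -> +(163/129)
  reduce: (34/129)
  pull out 2: (2/129) = +1  (since 129 mod 8 = 1)
  reciprocity: (17/129) -> +(129/17)
  reduce: (10/17)
  pull out 2: (2/17) = +1  (since 17 mod 8 = 1)
  reciprocity: (5/17) -> +(17/5)
  reduce: (2/5)
  pull out 2: (2/5) = -1  (since 5 mod 8 = 5)
  (1/5) = 1
Product of signs = -1

-1


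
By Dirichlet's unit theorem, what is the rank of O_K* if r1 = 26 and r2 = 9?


By Dirichlet's unit theorem:
rank = r1 + r2 - 1
= 26 + 9 - 1
= 34

34


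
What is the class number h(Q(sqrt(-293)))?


K = Q(sqrt(-293)). d mod 4 = 3, so D = disc(K) = 4d = -1172
h(K) equals the number of primitive reduced positive-definite forms (a, b, c) = a*x^2 + b*x*y + c*y^2 with b^2 - 4ac = D,
where reduced means |b| <= a <= c, with b >= 0 whenever |b| = a or a = c, and primitive means gcd(a, b, c) = 1.
Reduced forces 3a^2 <= |D| = 1172, so 1 <= a <= 19; b must have the parity of D, and c = (b^2 - D)/(4a) must be an integer >= a.
Enumerate a = 1..19, b in [-a, a]:
  a=1: (1, 0, 293)  [1]
  a=2: (2, 2, 147)  [1]
  a=3: (3, -2, 98), (3, 2, 98)  [2]
  a=4..5: none
  a=6: (6, -2, 49), (6, 2, 49)  [2]
  a=7: (7, -2, 42), (7, 2, 42)  [2]
  a=8: none
  a=9: (9, -4, 33), (9, 4, 33)  [2]
  a=10: none
  a=11: (11, -4, 27), (11, 4, 27)  [2]
  a=12..13: none
  a=14: (14, -2, 21), (14, 2, 21)  [2]
  a=15..16: none
  a=17: (17, -16, 21), (17, 16, 21)  [2]
  a=18: (18, -14, 19), (18, 14, 19)  [2]
  a=19: none
Total reduced forms: 1 + 1 + 2 + 2 + 2 + 2 + 2 + 2 + 2 + 2 = 18
h = 18

18


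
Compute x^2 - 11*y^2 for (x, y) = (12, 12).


x^2 - d*y^2
= 12^2 - 11*12^2
= 144 - 1584
= -1440

-1440


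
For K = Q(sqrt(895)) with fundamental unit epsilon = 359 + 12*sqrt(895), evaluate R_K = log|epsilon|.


epsilon = 359 + 12*sqrt(895)
= 717.9986
R = ln(717.9986)
= 6.5765

6.5765


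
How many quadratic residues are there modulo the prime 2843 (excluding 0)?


For prime p, the number of non-zero quadratic residues is (p-1)/2.
= (2843-1)/2
= 1421

1421


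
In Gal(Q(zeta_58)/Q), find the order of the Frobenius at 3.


The Frobenius at p in Gal(Q(zeta_n)/Q) = (Z/nZ)* is the class of p, so its order is ord_58(3), the smallest k >= 1 with 3^k = 1 mod 58.
n = 58 = 2 * 29, phi(58) = 28; the order divides phi(n).
Divisors of 28: 1, 2, 4, 7, 14, 28
Repeated squaring mod 58: 3^1 = 3, 3^2 = 9, 3^4 = 23, 3^8 = 7, 3^16 = 49
Test divisors in increasing order:
  k=1: 3^1 = 3 mod 58
  k=2: 3^2 = 9 mod 58
  k=4: 3^4 = 23 mod 58
  k=7: 3^7 = 23 * 9 * 3 = 41 mod 58
  k=14: 3^14 = 7 * 23 * 9 = 57 mod 58
  k=28: 3^28 = 49 * 7 * 23 = 1 mod 58  <- first divisor giving 1
Order = 28

28


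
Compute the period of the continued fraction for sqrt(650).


Run the CF algorithm for sqrt(650).
a_0 = floor(sqrt(650)) = 25; set m_0=0, q_0=1.
Recurrence: m' = q*a - m,  q' = (d - m'^2)/q,  a' = floor((a_0 + m')/q').
  step 1: m=25, q=25, a=2
  step 2: m=25, q=1, a=50
a_2 = 2*a_0 = 50, so the period closes here.
sqrt(650) = [25; 2, 50]
Period length = 2

2


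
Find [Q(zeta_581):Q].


The degree equals Euler's totient phi(581).
581 = 7 * 83
phi(581) = 492

492


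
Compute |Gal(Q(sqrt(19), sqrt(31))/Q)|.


The 2 square roots of distinct primes are multiplicatively independent over Q,
so [K:Q] = 2^2 and Gal(K/Q) is isomorphic to (Z/2Z)^2.
|Gal| = 2^2 = 4

4


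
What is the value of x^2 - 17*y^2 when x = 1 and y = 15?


x^2 - d*y^2
= 1^2 - 17*15^2
= 1 - 3825
= -3824

-3824


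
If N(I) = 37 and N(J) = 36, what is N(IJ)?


N(IJ) = N(I) * N(J)
= 37 * 36
= 1332

1332


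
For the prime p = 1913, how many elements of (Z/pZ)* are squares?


For prime p, the number of non-zero quadratic residues is (p-1)/2.
= (1913-1)/2
= 956

956


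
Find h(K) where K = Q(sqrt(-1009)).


K = Q(sqrt(-1009)). d mod 4 = 3, so D = disc(K) = 4d = -4036
h(K) equals the number of primitive reduced positive-definite forms (a, b, c) = a*x^2 + b*x*y + c*y^2 with b^2 - 4ac = D,
where reduced means |b| <= a <= c, with b >= 0 whenever |b| = a or a = c, and primitive means gcd(a, b, c) = 1.
Reduced forces 3a^2 <= |D| = 4036, so 1 <= a <= 36; b must have the parity of D, and c = (b^2 - D)/(4a) must be an integer >= a.
Enumerate a = 1..36, b in [-a, a]:
  a=1: (1, 0, 1009)  [1]
  a=2: (2, 2, 505)  [1]
  a=3..4: none
  a=5: (5, -2, 202), (5, 2, 202)  [2]
  a=6..9: none
  a=10: (10, -2, 101), (10, 2, 101)  [2]
  a=11: (11, -10, 94), (11, 10, 94)  [2]
  a=12..18: none
  a=19: (19, -12, 55), (19, 12, 55)  [2]
  a=20..21: none
  a=22: (22, -10, 47), (22, 10, 47)  [2]
  a=23: (23, -14, 46), (23, 14, 46)  [2]
  a=24: none
  a=25: (25, -8, 41), (25, 8, 41)  [2]
  a=26..28: none
  a=29: (29, -16, 37), (29, 16, 37)  [2]
  a=30: none
  a=31: (31, -26, 38), (31, 26, 38)  [2]
  a=32..36: none
Total reduced forms: 1 + 1 + 2 + 2 + 2 + 2 + 2 + 2 + 2 + 2 + 2 = 20
h = 20

20


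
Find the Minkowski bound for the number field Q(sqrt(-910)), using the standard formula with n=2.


d = -910, d mod 4 = 2, so disc(K) = 4d = -3640; |disc(K)| = 3640
Imaginary quadratic field, so n = 2, s = r2 = 1, r1 = 0
M = (n!/n^n) * (4/pi)^s * sqrt(|disc(K)|) = (2!/2^2) * (4/pi)^1 * sqrt(3640)
= 0.5 * 1.273240 * 60.332413
= 38.4088

38.4088


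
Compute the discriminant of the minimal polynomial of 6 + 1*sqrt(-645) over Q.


The element 6 + 1*sqrt(-645) has minimal polynomial:
x^2 - 12*x + 681
Discriminant = (-12)^2 - 4*(681)
= 144 - 2724
= -2580

-2580


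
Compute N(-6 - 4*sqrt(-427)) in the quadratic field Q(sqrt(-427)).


N(a + b*sqrt(d)) = a^2 - d*b^2
= (-6)^2 - (-427)*(-4)^2
= 36 + 6832
= 6868

6868


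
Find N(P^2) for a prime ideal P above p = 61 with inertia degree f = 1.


N(P^a) = p^(a*f)
= 61^(2*1)
= 61^2
= 3721

3721


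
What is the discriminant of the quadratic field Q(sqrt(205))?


For K = Q(sqrt(d)) with d squarefree: disc(K) = d if d = 1 mod 4, and disc(K) = 4d if d = 2 or 3 mod 4.
Here d = 205, and d mod 4 = 1.
d = 1 mod 4 (O_K = Z[(1+sqrt(d))/2]), so disc(K) = d = 205

205


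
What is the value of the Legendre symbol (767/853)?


p = 853 is prime, so compute (767/853) with the reciprocity algorithm (Jacobi-symbol steps: pull out 2s via (2/n), flip via reciprocity, reduce):
  reciprocity: (767/853) -> +(853/767)
  reduce: (86/767)
  pull out 2: (2/767) = +1  (since 767 mod 8 = 7)
  reciprocity: (43/767) -> -(767/43)
  reduce: (36/43)
  pull out 2: (2/43) = -1  (since 43 mod 8 = 3)
  pull out 2: (2/43) = -1  (since 43 mod 8 = 3)
  reciprocity: (9/43) -> +(43/9)
  reduce: (7/9)
  reciprocity: (7/9) -> +(9/7)
  reduce: (2/7)
  pull out 2: (2/7) = +1  (since 7 mod 8 = 7)
  (1/7) = 1
Product of signs = -1
(767/853) = -1

-1


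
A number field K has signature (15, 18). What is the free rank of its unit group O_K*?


By Dirichlet's unit theorem:
rank = r1 + r2 - 1
= 15 + 18 - 1
= 32

32


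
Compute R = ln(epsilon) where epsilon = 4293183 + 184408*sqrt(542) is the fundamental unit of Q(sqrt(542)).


epsilon = 4293183 + 184408*sqrt(542)
= 8.5864e+06
R = ln(8.5864e+06)
= 15.9657

15.9657


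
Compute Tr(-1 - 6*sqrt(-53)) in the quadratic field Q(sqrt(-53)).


Tr(a + b*sqrt(d)) = (a + b*sqrt(d)) + (a - b*sqrt(d)) = 2a
= 2 * (-1)
= -2

-2


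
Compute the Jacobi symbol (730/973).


Compute (730/973) via quadratic reciprocity:
  pull out 2: (2/973) = -1  (since 973 mod 8 = 5)
  reciprocity: (365/973) -> +(973/365)
  reduce: (243/365)
  reciprocity: (243/365) -> +(365/243)
  reduce: (122/243)
  pull out 2: (2/243) = -1  (since 243 mod 8 = 3)
  reciprocity: (61/243) -> +(243/61)
  reduce: (60/61)
  pull out 2: (2/61) = -1  (since 61 mod 8 = 5)
  pull out 2: (2/61) = -1  (since 61 mod 8 = 5)
  reciprocity: (15/61) -> +(61/15)
  reduce: (1/15)
  (1/15) = 1
Product of signs = 1

1


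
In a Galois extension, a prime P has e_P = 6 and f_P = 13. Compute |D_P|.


|D_P| = e * f
= 6 * 13
= 78

78


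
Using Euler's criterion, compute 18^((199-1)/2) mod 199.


p = 199 is prime and the exponent is (p-1)/2 = 99, so by Euler's criterion 18^99 = (18/199) = +1 or -1 mod 199.
Compute by square-and-multiply:
  99 = 64 + 32 + 2 + 1 (binary 1100011)
  Repeated squaring mod 199: 18^1 = 18, 18^2 = 125, 18^4 = 103, 18^8 = 62, 18^16 = 63, 18^32 = 188, 18^64 = 121
  18^99 = 18^64 * 18^32 * 18^2 * 18^1 = 121 * 188 * 125 * 18 mod 199
    121 * 188 = 22748 = 62 mod 199
    62 * 125 = 7750 = 188 mod 199
    188 * 18 = 3384 = 1 mod 199
  18^99 = 1 mod 199
Result 1: 18 is a quadratic residue mod 199.
18^99 mod 199 = 1

1


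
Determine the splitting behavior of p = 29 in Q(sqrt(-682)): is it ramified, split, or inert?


K = Q(sqrt(-682)). Since d mod 4 = 2, disc(K) = -2728.
Check p | disc: -2728 mod 29 = 27.
p does not divide disc. Compute Legendre symbol (d/p):
14^((29-1)/2) mod 29 = -1
(d/p) = -1, so p is inert: (p) stays prime with e=1, f=2, g=1.
Therefore p is inert.

inert


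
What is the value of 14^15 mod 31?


p = 31 is prime and the exponent is (p-1)/2 = 15, so by Euler's criterion 14^15 = (14/31) = +1 or -1 mod 31.
Compute by square-and-multiply:
  15 = 8 + 4 + 2 + 1 (binary 1111)
  Repeated squaring mod 31: 14^1 = 14, 14^2 = 10, 14^4 = 7, 14^8 = 18
  14^15 = 14^8 * 14^4 * 14^2 * 14^1 = 18 * 7 * 10 * 14 mod 31
    18 * 7 = 126 = 2 mod 31
    2 * 10 = 20 = 20 mod 31
    20 * 14 = 280 = 1 mod 31
  14^15 = 1 mod 31
Result 1: 14 is a quadratic residue mod 31.
14^15 mod 31 = 1

1


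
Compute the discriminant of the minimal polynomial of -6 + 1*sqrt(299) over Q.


The element -6 + 1*sqrt(299) has minimal polynomial:
x^2 + 12*x - 263
Discriminant = (12)^2 - 4*(-263)
= 144 + 1052
= 1196

1196


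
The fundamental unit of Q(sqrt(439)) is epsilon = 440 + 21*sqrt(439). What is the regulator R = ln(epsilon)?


epsilon = 440 + 21*sqrt(439)
= 879.9989
R = ln(879.9989)
= 6.7799

6.7799


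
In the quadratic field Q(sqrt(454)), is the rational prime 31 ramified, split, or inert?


K = Q(sqrt(454)). Since d mod 4 = 2, disc(K) = 1816.
Check p | disc: 1816 mod 31 = 18.
p does not divide disc. Compute Legendre symbol (d/p):
20^((31-1)/2) mod 31 = 1
(d/p) = 1, so p splits: (p) = P*P' with e=1, f=1, g=2.
Therefore p is split.

split


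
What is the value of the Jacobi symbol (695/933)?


Compute (695/933) via quadratic reciprocity:
  reciprocity: (695/933) -> +(933/695)
  reduce: (238/695)
  pull out 2: (2/695) = +1  (since 695 mod 8 = 7)
  reciprocity: (119/695) -> -(695/119)
  reduce: (100/119)
  pull out 2: (2/119) = +1  (since 119 mod 8 = 7)
  pull out 2: (2/119) = +1  (since 119 mod 8 = 7)
  reciprocity: (25/119) -> +(119/25)
  reduce: (19/25)
  reciprocity: (19/25) -> +(25/19)
  reduce: (6/19)
  pull out 2: (2/19) = -1  (since 19 mod 8 = 3)
  reciprocity: (3/19) -> -(19/3)
  reduce: (1/3)
  (1/3) = 1
Product of signs = -1

-1


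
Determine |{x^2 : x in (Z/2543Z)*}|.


For prime p, the number of non-zero quadratic residues is (p-1)/2.
= (2543-1)/2
= 1271

1271


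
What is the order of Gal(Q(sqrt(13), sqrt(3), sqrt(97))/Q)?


The 3 square roots of distinct primes are multiplicatively independent over Q,
so [K:Q] = 2^3 and Gal(K/Q) is isomorphic to (Z/2Z)^3.
|Gal| = 2^3 = 8

8


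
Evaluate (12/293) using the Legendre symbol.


p = 293 is prime, so compute (12/293) with the reciprocity algorithm (Jacobi-symbol steps: pull out 2s via (2/n), flip via reciprocity, reduce):
  pull out 2: (2/293) = -1  (since 293 mod 8 = 5)
  pull out 2: (2/293) = -1  (since 293 mod 8 = 5)
  reciprocity: (3/293) -> +(293/3)
  reduce: (2/3)
  pull out 2: (2/3) = -1  (since 3 mod 8 = 3)
  (1/3) = 1
Product of signs = -1
(12/293) = -1

-1


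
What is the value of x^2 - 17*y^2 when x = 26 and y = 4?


x^2 - d*y^2
= 26^2 - 17*4^2
= 676 - 272
= 404

404


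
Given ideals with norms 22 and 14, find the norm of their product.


N(IJ) = N(I) * N(J)
= 22 * 14
= 308

308


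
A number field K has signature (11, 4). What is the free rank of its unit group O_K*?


By Dirichlet's unit theorem:
rank = r1 + r2 - 1
= 11 + 4 - 1
= 14

14


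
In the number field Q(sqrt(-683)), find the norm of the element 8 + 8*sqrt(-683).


N(a + b*sqrt(d)) = a^2 - d*b^2
= (8)^2 - (-683)*(8)^2
= 64 + 43712
= 43776

43776


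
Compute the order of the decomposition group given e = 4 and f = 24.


|D_P| = e * f
= 4 * 24
= 96

96


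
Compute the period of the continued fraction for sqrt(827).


Run the CF algorithm for sqrt(827).
a_0 = floor(sqrt(827)) = 28; set m_0=0, q_0=1.
Recurrence: m' = q*a - m,  q' = (d - m'^2)/q,  a' = floor((a_0 + m')/q').
  step 1: m=28, q=43, a=1
  step 2: m=15, q=14, a=3
  step 3: m=27, q=7, a=7
  step 4: m=22, q=49, a=1
  step 5: m=27, q=2, a=27
  step 6: m=27, q=49, a=1
  step 7: m=22, q=7, a=7
  step 8: m=27, q=14, a=3
  step 9: m=15, q=43, a=1
  step 10: m=28, q=1, a=56
a_10 = 2*a_0 = 56, so the period closes here.
sqrt(827) = [28; 1, 3, 7, 1, 27, 1, 7, 3, 1, 56]
Period length = 10

10


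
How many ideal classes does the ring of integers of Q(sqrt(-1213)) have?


K = Q(sqrt(-1213)). d mod 4 = 3, so D = disc(K) = 4d = -4852
h(K) equals the number of primitive reduced positive-definite forms (a, b, c) = a*x^2 + b*x*y + c*y^2 with b^2 - 4ac = D,
where reduced means |b| <= a <= c, with b >= 0 whenever |b| = a or a = c, and primitive means gcd(a, b, c) = 1.
Reduced forces 3a^2 <= |D| = 4852, so 1 <= a <= 40; b must have the parity of D, and c = (b^2 - D)/(4a) must be an integer >= a.
Enumerate a = 1..40, b in [-a, a]:
  a=1: (1, 0, 1213)  [1]
  a=2: (2, 2, 607)  [1]
  a=3..12: none
  a=13: (13, -6, 94), (13, 6, 94)  [2]
  a=14..22: none
  a=23: (23, -22, 58), (23, 22, 58)  [2]
  a=24..25: none
  a=26: (26, -6, 47), (26, 6, 47)  [2]
  a=27..28: none
  a=29: (29, -22, 46), (29, 22, 46)  [2]
  a=30..40: none
Total reduced forms: 1 + 1 + 2 + 2 + 2 + 2 = 10
h = 10

10
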